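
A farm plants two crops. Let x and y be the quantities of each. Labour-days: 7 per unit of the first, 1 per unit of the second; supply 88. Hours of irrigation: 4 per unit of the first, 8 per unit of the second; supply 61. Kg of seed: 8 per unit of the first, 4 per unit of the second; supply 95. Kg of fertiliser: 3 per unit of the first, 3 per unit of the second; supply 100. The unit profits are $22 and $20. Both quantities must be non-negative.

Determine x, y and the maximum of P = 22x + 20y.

x = 43/4, y = 9/4, maximum P = 563/2

Feasible corners and P = 22x + 20y:
  (0, 0) → P = 0
  (0, 61/8) → P = 305/2
  (95/8, 0) → P = 1045/4
  (43/4, 9/4) → P = 563/2

The binding constraints are 4x + 8y = 61 and 8x + 4y = 95.
Solving simultaneously gives x = 43/4, y = 9/4.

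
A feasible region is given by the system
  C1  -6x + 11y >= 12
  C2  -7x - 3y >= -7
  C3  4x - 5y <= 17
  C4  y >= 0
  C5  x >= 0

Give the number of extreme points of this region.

Pairwise boundary intersections that survive every other constraint:
  (41/95, 126/95)
  (0, 12/11)
  (0, 7/3)

3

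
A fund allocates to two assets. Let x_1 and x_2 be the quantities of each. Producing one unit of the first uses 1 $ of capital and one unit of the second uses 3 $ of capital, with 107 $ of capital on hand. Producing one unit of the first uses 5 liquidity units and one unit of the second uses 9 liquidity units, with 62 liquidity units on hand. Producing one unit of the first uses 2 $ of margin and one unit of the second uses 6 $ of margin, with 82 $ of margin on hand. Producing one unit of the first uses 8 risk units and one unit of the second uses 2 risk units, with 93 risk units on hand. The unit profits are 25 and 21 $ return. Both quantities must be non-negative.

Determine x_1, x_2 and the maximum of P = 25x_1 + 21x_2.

Corner points and P = 25x_1 + 21x_2:
  (0, 0) → P = 0
  (0, 62/9) → P = 434/3
  (93/8, 0) → P = 2325/8
  (23/2, 1/2) → P = 298

At the optimal vertex, 5x_1 + 9x_2 = 62 and 8x_1 + 2x_2 = 93.
Solving simultaneously gives x_1 = 23/2, x_2 = 1/2.

x_1 = 23/2, x_2 = 1/2, maximum P = 298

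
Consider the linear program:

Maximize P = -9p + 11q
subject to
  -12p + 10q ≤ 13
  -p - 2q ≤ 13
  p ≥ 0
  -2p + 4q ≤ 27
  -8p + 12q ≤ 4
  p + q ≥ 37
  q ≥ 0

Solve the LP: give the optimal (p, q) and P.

Feasible corners and P = -9p + 11q:
  (77/2, 26) → P = -121/2
  (22, 15) → P = -33
  (37, 0) → P = -333
The feasible region is unbounded (it extends along (2, 1), (1, 0)), but P strictly decreases along every unbounded feasible direction, so there is no improving ray and the maximum is attained at a vertex.

The binding constraints are -8p + 12q = 4 and p + q = 37.
Solving simultaneously gives p = 22, q = 15.

p = 22, q = 15, maximum P = -33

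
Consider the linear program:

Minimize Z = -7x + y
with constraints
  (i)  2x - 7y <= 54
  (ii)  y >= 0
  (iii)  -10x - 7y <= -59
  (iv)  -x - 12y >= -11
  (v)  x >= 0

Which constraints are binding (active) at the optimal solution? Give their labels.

(ii) and (iv)

Vertices and Z = -7x + y:
  (59/10, 0) → Z = -413/10
  (11, 0) → Z = -77
  (631/113, 51/113) → Z = -4366/113

The minimum is at (11, 0). Substituting into each constraint, equality holds for (ii) and (iv); the remaining constraints have slack.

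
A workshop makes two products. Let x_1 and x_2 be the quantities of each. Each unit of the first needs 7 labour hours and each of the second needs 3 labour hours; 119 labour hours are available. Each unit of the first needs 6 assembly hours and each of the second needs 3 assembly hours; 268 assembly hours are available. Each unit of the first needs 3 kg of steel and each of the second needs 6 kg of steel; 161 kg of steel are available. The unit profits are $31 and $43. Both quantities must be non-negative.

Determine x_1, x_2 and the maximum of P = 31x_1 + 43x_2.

Extreme points and P = 31x_1 + 43x_2:
  (0, 0) → P = 0
  (0, 161/6) → P = 6923/6
  (17, 0) → P = 527
  (7, 70/3) → P = 3661/3

x_1 = 7, x_2 = 70/3, maximum P = 3661/3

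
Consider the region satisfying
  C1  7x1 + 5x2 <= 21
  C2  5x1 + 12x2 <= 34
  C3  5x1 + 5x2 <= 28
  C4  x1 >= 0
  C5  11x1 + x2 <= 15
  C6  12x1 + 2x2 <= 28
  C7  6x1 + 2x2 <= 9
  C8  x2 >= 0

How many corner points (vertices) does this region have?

Intersecting each pair of boundary lines and keeping only the points that satisfy every inequality leaves:
  (0, 17/6)
  (20/31, 159/62)
  (0, 0)
  (21/16, 9/16)
  (15/11, 0)

5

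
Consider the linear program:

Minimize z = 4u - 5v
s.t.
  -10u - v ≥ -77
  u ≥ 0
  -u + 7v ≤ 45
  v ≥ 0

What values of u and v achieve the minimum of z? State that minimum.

u = 0, v = 45/7, minimum z = -225/7

Corner points and z = 4u - 5v:
  (494/71, 527/71) → z = -659/71
  (77/10, 0) → z = 154/5
  (0, 45/7) → z = -225/7
  (0, 0) → z = 0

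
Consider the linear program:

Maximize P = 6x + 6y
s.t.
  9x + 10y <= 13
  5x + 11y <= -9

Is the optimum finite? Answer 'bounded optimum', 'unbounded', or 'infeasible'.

From the feasible point (233/49, -146/49), moving in the direction (10, -9) keeps every constraint satisfied while P increases without bound.

unbounded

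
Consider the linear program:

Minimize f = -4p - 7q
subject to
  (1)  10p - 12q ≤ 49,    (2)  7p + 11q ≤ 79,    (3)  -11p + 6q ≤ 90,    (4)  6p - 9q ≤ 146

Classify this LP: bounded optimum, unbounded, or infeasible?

Corner points and f = -4p - 7q:
  (1487/194, 447/194) → f = -9077/194
  (-229/12, -1439/72) → f = 15569/72
  (-516/163, 1499/163) → f = -8429/163
The feasible region has finitely many vertices and no improving ray; the minimum is -8429/163 at (-516/163, 1499/163).

bounded optimum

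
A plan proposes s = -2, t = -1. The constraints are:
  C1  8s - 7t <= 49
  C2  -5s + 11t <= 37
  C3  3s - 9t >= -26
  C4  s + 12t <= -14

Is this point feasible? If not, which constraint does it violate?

C1: -9 ≤ 49 ✓
C2: -1 ≤ 37 ✓
C3: 3 ≥ -26 ✓
C4: -14 ≤ -14 ✓

feasible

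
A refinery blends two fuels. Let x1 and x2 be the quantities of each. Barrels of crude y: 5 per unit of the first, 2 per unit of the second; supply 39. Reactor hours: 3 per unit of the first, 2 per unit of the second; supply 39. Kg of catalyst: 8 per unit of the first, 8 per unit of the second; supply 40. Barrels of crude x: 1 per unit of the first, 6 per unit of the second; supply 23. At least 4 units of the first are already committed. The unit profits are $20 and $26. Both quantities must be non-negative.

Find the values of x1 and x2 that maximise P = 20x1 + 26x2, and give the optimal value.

x1 = 4, x2 = 1, maximum P = 106

Corner points and P = 20x1 + 26x2:
  (5, 0) → P = 100
  (4, 0) → P = 80
  (4, 1) → P = 106

The binding constraints are 8x1 + 8x2 = 40 and x1 = 4.
Solving simultaneously gives x1 = 4, x2 = 1.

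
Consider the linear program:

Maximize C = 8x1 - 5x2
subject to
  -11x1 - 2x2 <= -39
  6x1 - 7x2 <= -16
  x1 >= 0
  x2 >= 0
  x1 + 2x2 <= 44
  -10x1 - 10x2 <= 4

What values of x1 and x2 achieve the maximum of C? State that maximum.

x1 = 276/19, x2 = 280/19, maximum C = 808/19

Extreme points and C = 8x1 - 5x2:
  (241/89, 410/89) → C = -122/89
  (0, 39/2) → C = -195/2
  (276/19, 280/19) → C = 808/19
  (0, 22) → C = -110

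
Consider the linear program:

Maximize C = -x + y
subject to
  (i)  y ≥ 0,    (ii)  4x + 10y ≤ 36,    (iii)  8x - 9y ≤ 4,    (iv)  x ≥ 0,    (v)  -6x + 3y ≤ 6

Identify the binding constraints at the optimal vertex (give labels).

Corner points and C = -x + y:
  (1/2, 0) → C = -1/2
  (0, 0) → C = 0
  (91/29, 68/29) → C = -23/29
  (2/3, 10/3) → C = 8/3
  (0, 2) → C = 2

The maximum is at (2/3, 10/3). Substituting into each constraint, equality holds for (ii) and (v); the remaining constraints have slack.

(ii) and (v)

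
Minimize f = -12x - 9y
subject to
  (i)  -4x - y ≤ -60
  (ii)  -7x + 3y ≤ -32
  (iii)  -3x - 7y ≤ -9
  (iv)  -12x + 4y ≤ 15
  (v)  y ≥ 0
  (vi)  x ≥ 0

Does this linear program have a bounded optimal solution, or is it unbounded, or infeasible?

unbounded

From the feasible point (212/19, 292/19), moving in the direction (3, 7) keeps every constraint satisfied while f decreases without bound.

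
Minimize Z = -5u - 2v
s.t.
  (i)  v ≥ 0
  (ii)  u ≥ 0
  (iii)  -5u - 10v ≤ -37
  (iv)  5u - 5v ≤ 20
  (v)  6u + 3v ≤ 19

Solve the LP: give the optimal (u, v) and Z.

Extreme points and Z = -5u - 2v:
  (0, 37/10) → Z = -37/5
  (0, 19/3) → Z = -38/3
  (79/45, 127/45) → Z = -649/45

At the optimal vertex, -5u - 10v = -37 and 6u + 3v = 19.
Solving simultaneously gives u = 79/45, v = 127/45.

u = 79/45, v = 127/45, minimum Z = -649/45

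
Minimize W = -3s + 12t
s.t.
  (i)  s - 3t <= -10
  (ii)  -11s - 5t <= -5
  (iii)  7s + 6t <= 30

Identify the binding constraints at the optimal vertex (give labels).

(i) and (ii)

Extreme points and W = -3s + 12t:
  (-35/38, 115/38) → W = 1485/38
  (10/9, 100/27) → W = 370/9
  (-120/31, 295/31) → W = 3900/31

The minimum is at (-35/38, 115/38). Substituting into each constraint, equality holds for (i) and (ii); the remaining constraints have slack.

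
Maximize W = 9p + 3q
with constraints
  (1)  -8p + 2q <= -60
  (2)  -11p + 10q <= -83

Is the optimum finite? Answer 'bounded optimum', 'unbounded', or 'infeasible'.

From the feasible point (217/29, -2/29), moving in the direction (10, 11) keeps every constraint satisfied while W increases without bound.

unbounded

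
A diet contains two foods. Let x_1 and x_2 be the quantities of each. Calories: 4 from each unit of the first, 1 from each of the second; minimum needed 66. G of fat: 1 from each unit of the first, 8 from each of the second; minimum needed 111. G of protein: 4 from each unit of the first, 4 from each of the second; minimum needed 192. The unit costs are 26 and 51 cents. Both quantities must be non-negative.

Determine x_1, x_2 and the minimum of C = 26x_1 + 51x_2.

The feasible region is unbounded (it extends along (0, 1), (1, 0)), but C strictly increases along every unbounded feasible direction, so there is no improving ray and the minimum is attained at a vertex.

At the optimal vertex, x_1 + 8x_2 = 111 and 4x_1 + 4x_2 = 192.
Solving simultaneously gives x_1 = 39, x_2 = 9.

x_1 = 39, x_2 = 9, minimum C = 1473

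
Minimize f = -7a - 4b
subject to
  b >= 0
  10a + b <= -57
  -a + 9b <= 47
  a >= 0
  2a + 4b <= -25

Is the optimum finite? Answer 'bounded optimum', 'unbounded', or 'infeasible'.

infeasible

The boundaries b = 0 and -a + 9b = 47 meet at (-47, 0), but that point violates a ≥ 0. Every candidate vertex is excluded by some other constraint, so the feasible region is empty.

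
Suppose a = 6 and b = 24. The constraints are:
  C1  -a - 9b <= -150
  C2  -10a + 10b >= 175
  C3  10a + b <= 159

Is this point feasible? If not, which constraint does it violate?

feasible

C1: -222 ≤ -150 ✓
C2: 180 ≥ 175 ✓
C3: 84 ≤ 159 ✓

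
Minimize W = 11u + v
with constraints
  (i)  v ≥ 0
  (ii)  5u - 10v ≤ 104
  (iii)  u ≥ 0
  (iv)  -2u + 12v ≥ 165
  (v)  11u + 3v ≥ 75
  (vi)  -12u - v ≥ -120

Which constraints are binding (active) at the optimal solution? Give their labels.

(iii) and (v)

Extreme points and W = 11u + v:
  (0, 25) → W = 25
  (0, 120) → W = 120
  (135/46, 655/46) → W = 1070/23
  (1275/146, 1110/73) → W = 16245/146

The minimum is at (0, 25). Substituting into each constraint, equality holds for (iii) and (v); the remaining constraints have slack.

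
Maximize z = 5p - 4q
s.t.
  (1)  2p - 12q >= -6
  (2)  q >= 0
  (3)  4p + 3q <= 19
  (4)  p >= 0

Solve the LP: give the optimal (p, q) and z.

p = 19/4, q = 0, maximum z = 95/4

Vertices and z = 5p - 4q:
  (35/9, 31/27) → z = 401/27
  (0, 1/2) → z = -2
  (19/4, 0) → z = 95/4
  (0, 0) → z = 0

The optimum lies where q = 0 and 4p + 3q = 19.
Solving simultaneously gives p = 19/4, q = 0.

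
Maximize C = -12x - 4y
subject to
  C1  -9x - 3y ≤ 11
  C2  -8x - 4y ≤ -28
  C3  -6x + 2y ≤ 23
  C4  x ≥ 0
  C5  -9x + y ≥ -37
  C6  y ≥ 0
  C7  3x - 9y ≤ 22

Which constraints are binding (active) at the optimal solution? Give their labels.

Vertices and C = -12x - 4y:
  (0, 7) → C = -28
  (7/2, 0) → C = -42
  (0, 23/2) → C = -46
  (97/12, 143/4) → C = -240
  (37/9, 0) → C = -148/3

The maximum is at (0, 7). Substituting into each constraint, equality holds for C2 and C4; the remaining constraints have slack.

C2 and C4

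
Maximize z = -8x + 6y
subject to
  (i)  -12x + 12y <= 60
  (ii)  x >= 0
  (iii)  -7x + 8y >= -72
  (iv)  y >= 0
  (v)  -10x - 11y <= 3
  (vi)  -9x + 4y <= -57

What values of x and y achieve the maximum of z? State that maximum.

Extreme points and z = -8x + 6y:
  (77/5, 102/5) → z = -4/5
  (72/7, 0) → z = -576/7
  (19/3, 0) → z = -152/3
The feasible region is unbounded (it extends along (8, 7), (1, 1)), but z strictly decreases along every unbounded feasible direction, so there is no improving ray and the maximum is attained at a vertex.

The binding constraints are -12x + 12y = 60 and -9x + 4y = -57.
Solving simultaneously gives x = 77/5, y = 102/5.

x = 77/5, y = 102/5, maximum z = -4/5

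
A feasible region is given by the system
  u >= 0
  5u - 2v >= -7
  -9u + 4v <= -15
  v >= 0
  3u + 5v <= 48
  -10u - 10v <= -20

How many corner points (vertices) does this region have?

4

Of the 15 pairwise boundary intersections, those satisfying every inequality are:
  (89/19, 129/19)
  (23/13, 3/13)
  (16, 0)
  (2, 0)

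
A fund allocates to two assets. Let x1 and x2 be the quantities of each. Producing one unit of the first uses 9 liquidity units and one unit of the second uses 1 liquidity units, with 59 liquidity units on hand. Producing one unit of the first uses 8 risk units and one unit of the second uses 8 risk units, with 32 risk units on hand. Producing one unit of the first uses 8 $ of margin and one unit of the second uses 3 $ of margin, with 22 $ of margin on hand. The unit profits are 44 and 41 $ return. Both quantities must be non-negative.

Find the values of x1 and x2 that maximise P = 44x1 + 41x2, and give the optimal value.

x1 = 2, x2 = 2, maximum P = 170

Extreme points and P = 44x1 + 41x2:
  (0, 0) → P = 0
  (0, 4) → P = 164
  (11/4, 0) → P = 121
  (2, 2) → P = 170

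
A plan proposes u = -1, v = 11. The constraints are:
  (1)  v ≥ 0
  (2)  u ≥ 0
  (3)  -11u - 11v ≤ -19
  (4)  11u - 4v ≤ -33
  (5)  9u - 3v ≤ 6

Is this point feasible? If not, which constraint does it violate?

not feasible — violates (2)

Constraint (2): u = -1, which is not ≥ 0. All other constraints are satisfied.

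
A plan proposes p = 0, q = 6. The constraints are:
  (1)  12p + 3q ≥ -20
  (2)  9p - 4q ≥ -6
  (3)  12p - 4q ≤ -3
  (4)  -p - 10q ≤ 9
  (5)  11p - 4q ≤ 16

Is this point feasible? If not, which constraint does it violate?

Constraint (2): 9p - 4q = -24, which is not ≥ -6. All other constraints are satisfied.

not feasible — violates (2)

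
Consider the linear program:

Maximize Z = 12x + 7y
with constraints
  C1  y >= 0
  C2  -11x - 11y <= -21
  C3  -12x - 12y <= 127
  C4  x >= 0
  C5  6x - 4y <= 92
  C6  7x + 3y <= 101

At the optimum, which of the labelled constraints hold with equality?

C4 and C6

Corner points and Z = 12x + 7y:
  (21/11, 0) → Z = 252/11
  (101/7, 0) → Z = 1212/7
  (0, 21/11) → Z = 147/11
  (0, 101/3) → Z = 707/3

The maximum is at (0, 101/3). Substituting into each constraint, equality holds for C4 and C6; the remaining constraints have slack.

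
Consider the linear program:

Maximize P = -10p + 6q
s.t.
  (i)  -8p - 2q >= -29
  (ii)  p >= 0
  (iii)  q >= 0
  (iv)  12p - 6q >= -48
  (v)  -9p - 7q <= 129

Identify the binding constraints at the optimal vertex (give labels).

(i) and (iv)

Corner points and P = -10p + 6q:
  (29/8, 0) → P = -145/4
  (13/12, 61/6) → P = 301/6
  (0, 0) → P = 0
  (0, 8) → P = 48

The maximum is at (13/12, 61/6). Substituting into each constraint, equality holds for (i) and (iv); the remaining constraints have slack.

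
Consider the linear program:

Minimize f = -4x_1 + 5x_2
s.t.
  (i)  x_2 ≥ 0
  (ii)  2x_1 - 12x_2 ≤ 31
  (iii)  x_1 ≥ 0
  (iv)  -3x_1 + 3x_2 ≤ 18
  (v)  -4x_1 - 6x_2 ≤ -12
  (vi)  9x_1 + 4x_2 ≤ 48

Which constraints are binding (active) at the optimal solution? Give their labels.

(i) and (vi)

Feasible corners and f = -4x_1 + 5x_2:
  (3, 0) → f = -12
  (16/3, 0) → f = -64/3
  (0, 6) → f = 30
  (0, 2) → f = 10
  (24/13, 102/13) → f = 414/13

The minimum is at (16/3, 0). Substituting into each constraint, equality holds for (i) and (vi); the remaining constraints have slack.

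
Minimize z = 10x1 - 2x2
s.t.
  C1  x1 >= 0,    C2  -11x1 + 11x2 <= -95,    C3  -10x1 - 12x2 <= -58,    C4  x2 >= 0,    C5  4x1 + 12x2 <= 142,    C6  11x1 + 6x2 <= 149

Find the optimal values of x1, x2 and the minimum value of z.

Corner points and z = 10x1 - 2x2:
  (95/11, 0) → z = 950/11
  (2209/187, 54/17) → z = 20902/187
  (149/11, 0) → z = 1490/11

x1 = 95/11, x2 = 0, minimum z = 950/11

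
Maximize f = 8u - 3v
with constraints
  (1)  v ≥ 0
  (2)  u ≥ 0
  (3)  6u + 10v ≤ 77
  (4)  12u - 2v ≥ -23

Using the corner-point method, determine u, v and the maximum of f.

Corner points and f = 8u - 3v:
  (0, 0) → f = 0
  (77/6, 0) → f = 308/3
  (0, 77/10) → f = -231/10

u = 77/6, v = 0, maximum f = 308/3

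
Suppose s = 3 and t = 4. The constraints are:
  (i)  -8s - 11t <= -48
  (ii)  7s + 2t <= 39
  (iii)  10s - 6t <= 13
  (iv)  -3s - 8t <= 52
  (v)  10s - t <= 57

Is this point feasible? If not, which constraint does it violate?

feasible

(i): -68 ≤ -48 ✓
(ii): 29 ≤ 39 ✓
(iii): 6 ≤ 13 ✓
(iv): -41 ≤ 52 ✓
(v): 26 ≤ 57 ✓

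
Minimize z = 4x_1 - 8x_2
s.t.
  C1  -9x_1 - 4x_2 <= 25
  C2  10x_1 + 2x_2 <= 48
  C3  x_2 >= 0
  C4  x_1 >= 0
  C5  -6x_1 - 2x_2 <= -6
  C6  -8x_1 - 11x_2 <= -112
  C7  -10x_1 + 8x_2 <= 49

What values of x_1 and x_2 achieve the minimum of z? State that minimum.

x_1 = 143/50, x_2 = 97/10, minimum z = -1654/25

Vertices and z = 4x_1 - 8x_2:
  (152/47, 368/47) → z = -2336/47
  (143/50, 97/10) → z = -1654/25
  (119/58, 252/29) → z = -1778/29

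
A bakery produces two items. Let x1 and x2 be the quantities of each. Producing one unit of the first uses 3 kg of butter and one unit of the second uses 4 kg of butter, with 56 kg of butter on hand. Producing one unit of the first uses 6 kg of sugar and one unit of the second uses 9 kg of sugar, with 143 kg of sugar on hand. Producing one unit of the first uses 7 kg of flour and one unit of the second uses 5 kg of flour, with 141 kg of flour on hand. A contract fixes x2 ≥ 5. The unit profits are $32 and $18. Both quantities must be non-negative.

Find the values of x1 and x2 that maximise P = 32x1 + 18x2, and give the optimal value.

Extreme points and P = 32x1 + 18x2:
  (0, 14) → P = 252
  (0, 5) → P = 90
  (12, 5) → P = 474

x1 = 12, x2 = 5, maximum P = 474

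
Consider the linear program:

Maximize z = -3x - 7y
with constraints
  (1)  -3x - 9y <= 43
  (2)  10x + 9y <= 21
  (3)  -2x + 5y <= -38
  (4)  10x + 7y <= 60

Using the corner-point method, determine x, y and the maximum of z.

Extreme points and z = -3x - 7y:
  (64/7, -493/63) → z = 1723/63
  (127/33, -200/33) → z = 1019/33
  (447/68, -169/34) → z = 1025/68

The optimum lies where -3x - 9y = 43 and -2x + 5y = -38.
Solving simultaneously gives x = 127/33, y = -200/33.

x = 127/33, y = -200/33, maximum z = 1019/33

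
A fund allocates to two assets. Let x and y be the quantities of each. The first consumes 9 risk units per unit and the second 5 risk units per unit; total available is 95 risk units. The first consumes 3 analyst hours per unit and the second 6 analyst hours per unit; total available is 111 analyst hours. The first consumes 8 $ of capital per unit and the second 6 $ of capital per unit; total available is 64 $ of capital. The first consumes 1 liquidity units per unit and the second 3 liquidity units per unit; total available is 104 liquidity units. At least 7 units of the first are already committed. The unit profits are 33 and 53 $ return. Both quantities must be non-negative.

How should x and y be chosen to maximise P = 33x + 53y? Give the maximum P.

x = 7, y = 4/3, maximum P = 905/3

Extreme points and P = 33x + 53y:
  (8, 0) → P = 264
  (7, 0) → P = 231
  (7, 4/3) → P = 905/3

The binding constraints are 8x + 6y = 64 and x = 7.
Solving simultaneously gives x = 7, y = 4/3.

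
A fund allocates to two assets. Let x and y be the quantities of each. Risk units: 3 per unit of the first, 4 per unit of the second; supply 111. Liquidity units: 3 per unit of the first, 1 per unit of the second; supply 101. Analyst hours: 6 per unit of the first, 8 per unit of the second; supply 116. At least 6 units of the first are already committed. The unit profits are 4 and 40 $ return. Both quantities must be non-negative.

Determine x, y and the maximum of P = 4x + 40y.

x = 6, y = 10, maximum P = 424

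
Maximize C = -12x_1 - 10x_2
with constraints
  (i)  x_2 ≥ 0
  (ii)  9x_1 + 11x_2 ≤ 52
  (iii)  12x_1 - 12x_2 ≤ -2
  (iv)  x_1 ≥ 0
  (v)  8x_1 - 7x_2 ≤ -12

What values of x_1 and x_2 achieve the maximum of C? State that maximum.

x_1 = 0, x_2 = 12/7, maximum C = -120/7

Feasible corners and C = -12x_1 - 10x_2:
  (0, 52/11) → C = -520/11
  (232/151, 524/151) → C = -8024/151
  (0, 12/7) → C = -120/7

At the optimal vertex, x_1 = 0 and 8x_1 - 7x_2 = -12.
Solving simultaneously gives x_1 = 0, x_2 = 12/7.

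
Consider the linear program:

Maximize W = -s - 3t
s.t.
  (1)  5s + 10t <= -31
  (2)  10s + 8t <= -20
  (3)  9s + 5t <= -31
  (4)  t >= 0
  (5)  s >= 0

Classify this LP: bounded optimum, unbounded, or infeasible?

infeasible

The boundaries 5s + 10t = -31 and t = 0 meet at (-31/5, 0), but that point violates s ≥ 0. Every candidate vertex is excluded by some other constraint, so the feasible region is empty.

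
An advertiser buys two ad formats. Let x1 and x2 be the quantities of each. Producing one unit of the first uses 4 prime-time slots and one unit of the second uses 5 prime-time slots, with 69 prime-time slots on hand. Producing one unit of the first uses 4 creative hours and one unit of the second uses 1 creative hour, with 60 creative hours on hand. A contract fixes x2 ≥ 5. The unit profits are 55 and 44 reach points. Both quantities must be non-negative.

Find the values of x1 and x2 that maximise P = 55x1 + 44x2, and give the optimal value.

x1 = 11, x2 = 5, maximum P = 825

Vertices and P = 55x1 + 44x2:
  (0, 69/5) → P = 3036/5
  (0, 5) → P = 220
  (11, 5) → P = 825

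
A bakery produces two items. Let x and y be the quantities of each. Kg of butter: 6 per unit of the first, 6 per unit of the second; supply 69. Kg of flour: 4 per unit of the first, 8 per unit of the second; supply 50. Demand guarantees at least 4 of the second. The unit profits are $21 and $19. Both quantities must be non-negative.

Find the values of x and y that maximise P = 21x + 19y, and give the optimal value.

x = 9/2, y = 4, maximum P = 341/2

Extreme points and P = 21x + 19y:
  (0, 25/4) → P = 475/4
  (0, 4) → P = 76
  (9/2, 4) → P = 341/2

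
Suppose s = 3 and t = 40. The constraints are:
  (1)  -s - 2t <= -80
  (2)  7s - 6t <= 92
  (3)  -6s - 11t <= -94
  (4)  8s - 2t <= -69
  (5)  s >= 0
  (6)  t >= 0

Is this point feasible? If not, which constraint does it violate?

not feasible — violates (4)

Constraint (4): 8s - 2t = -56, which is not ≤ -69. All other constraints are satisfied.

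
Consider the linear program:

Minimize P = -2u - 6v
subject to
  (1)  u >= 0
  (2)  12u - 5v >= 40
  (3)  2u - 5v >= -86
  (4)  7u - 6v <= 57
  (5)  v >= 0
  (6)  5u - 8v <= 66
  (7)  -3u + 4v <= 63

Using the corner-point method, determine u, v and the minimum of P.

u = 801/23, v = 716/23, minimum P = -5898/23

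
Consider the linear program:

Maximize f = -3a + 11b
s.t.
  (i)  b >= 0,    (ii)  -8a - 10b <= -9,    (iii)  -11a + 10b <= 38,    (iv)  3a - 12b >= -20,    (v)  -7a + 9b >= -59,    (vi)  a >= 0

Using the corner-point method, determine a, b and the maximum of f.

Extreme points and f = -3a + 11b:
  (9/8, 0) → f = -27/8
  (59/7, 0) → f = -177/7
  (0, 9/10) → f = 99/10
  (296/19, 317/57) → f = 823/57
  (0, 5/3) → f = 55/3

The binding constraints are 3a - 12b = -20 and a = 0.
Solving simultaneously gives a = 0, b = 5/3.

a = 0, b = 5/3, maximum f = 55/3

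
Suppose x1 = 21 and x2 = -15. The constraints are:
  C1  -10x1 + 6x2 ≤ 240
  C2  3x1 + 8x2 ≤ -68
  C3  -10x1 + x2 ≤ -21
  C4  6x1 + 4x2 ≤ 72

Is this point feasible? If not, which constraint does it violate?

not feasible — violates C2

Constraint C2: 3x1 + 8x2 = -57, which is not ≤ -68. All other constraints are satisfied.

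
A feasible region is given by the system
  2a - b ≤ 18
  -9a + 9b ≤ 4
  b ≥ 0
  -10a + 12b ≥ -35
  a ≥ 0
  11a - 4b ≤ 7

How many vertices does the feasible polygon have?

Intersecting each pair of boundary lines and keeping only the points that satisfy every inequality leaves:
  (0, 4/9)
  (79/63, 107/63)
  (0, 0)
  (7/11, 0)

4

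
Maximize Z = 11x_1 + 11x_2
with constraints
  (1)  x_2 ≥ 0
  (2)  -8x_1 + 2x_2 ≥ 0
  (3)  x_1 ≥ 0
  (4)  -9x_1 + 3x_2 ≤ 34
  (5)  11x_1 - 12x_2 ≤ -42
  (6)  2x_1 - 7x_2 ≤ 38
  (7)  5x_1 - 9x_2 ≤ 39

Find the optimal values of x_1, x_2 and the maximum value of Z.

x_1 = 34/3, x_2 = 136/3, maximum Z = 1870/3

Extreme points and Z = 11x_1 + 11x_2:
  (34/3, 136/3) → Z = 1870/3
  (42/37, 168/37) → Z = 2310/37
  (0, 34/3) → Z = 374/3
  (0, 7/2) → Z = 77/2

The binding constraints are -8x_1 + 2x_2 = 0 and -9x_1 + 3x_2 = 34.
Solving simultaneously gives x_1 = 34/3, x_2 = 136/3.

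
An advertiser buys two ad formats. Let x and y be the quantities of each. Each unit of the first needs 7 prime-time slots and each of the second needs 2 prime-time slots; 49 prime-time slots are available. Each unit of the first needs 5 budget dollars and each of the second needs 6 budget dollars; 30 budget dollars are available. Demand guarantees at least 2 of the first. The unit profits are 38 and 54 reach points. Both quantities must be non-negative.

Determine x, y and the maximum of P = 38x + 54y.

x = 2, y = 10/3, maximum P = 256

Corner points and P = 38x + 54y:
  (6, 0) → P = 228
  (2, 0) → P = 76
  (2, 10/3) → P = 256

The optimum lies where 5x + 6y = 30 and x = 2.
Solving simultaneously gives x = 2, y = 10/3.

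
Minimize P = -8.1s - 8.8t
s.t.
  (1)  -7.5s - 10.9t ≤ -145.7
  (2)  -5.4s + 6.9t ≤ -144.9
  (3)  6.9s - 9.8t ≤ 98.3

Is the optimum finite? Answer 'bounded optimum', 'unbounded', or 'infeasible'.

From the feasible point (24725/177, 5211/59), moving in the direction (6.9, 5.4) keeps every constraint satisfied while P decreases without bound.

unbounded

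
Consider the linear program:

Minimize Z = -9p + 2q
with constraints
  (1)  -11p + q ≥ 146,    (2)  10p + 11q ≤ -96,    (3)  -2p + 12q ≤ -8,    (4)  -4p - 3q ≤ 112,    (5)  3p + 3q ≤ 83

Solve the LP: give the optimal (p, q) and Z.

p = -550/37, q = -648/37, minimum Z = 3654/37

Vertices and Z = -9p + 2q:
  (-176/13, -38/13) → Z = 116
  (-550/37, -648/37) → Z = 3654/37
  (-220/9, -128/27) → Z = 5684/27

The binding constraints are -11p + q = 146 and -4p - 3q = 112.
Solving simultaneously gives p = -550/37, q = -648/37.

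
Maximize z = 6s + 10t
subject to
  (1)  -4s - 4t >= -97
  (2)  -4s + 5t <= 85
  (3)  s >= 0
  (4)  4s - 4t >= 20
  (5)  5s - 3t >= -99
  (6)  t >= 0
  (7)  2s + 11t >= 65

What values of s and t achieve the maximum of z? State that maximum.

s = 117/8, t = 77/8, maximum z = 184

Extreme points and z = 6s + 10t:
  (117/8, 77/8) → z = 184
  (269/12, 11/6) → z = 917/6
  (120/13, 55/13) → z = 1270/13

The optimum lies where -4s - 4t = -97 and 4s - 4t = 20.
Solving simultaneously gives s = 117/8, t = 77/8.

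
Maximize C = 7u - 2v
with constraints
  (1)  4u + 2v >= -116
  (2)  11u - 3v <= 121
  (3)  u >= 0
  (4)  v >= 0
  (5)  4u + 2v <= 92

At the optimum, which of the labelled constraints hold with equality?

(2) and (4)

Extreme points and C = 7u - 2v:
  (11, 0) → C = 77
  (259/17, 264/17) → C = 1285/17
  (0, 0) → C = 0
  (0, 46) → C = -92

The maximum is at (11, 0). Substituting into each constraint, equality holds for (2) and (4); the remaining constraints have slack.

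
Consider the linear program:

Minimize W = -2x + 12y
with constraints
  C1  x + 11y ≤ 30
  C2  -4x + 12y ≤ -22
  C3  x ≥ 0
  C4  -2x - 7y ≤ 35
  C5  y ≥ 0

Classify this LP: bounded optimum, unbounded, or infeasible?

Extreme points and W = -2x + 12y:
  (43/4, 7/4) → W = -1/2
  (30, 0) → W = -60
  (11/2, 0) → W = -11
The feasible region has finitely many vertices and no improving ray; the minimum is -60 at (30, 0).

bounded optimum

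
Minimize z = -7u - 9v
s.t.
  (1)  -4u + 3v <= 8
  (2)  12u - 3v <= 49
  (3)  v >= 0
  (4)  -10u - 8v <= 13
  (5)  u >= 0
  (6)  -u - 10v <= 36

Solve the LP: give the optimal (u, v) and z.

Corner points and z = -7u - 9v:
  (57/8, 73/6) → z = -1275/8
  (0, 8/3) → z = -24
  (49/12, 0) → z = -343/12
  (0, 0) → z = 0

u = 57/8, v = 73/6, minimum z = -1275/8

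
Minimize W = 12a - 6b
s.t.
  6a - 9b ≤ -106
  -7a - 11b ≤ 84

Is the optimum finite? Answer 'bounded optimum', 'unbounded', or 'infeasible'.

From the feasible point (-1922/129, 238/129), moving in the direction (-11, 7) keeps every constraint satisfied while W decreases without bound.

unbounded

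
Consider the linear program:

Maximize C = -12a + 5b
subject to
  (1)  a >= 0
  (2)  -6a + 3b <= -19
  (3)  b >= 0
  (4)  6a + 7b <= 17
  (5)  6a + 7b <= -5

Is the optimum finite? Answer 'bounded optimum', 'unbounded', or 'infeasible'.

infeasible

The boundaries a = 0 and -6a + 3b = -19 meet at (0, -19/3), but that point violates b ≥ 0. Every candidate vertex is excluded by some other constraint, so the feasible region is empty.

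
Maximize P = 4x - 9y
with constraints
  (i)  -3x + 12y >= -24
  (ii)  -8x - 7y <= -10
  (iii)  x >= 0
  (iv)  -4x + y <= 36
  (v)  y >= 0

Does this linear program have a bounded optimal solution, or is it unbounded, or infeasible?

unbounded

From the feasible point (8, 0), moving in the direction (12, 3) keeps every constraint satisfied while P increases without bound.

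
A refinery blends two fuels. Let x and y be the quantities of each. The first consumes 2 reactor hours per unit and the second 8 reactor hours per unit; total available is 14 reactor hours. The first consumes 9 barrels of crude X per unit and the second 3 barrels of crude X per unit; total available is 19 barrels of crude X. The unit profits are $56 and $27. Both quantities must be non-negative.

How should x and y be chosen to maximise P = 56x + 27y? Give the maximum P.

Extreme points and P = 56x + 27y:
  (0, 0) → P = 0
  (0, 7/4) → P = 189/4
  (19/9, 0) → P = 1064/9
  (5/3, 4/3) → P = 388/3

The optimum lies where 2x + 8y = 14 and 9x + 3y = 19.
Solving simultaneously gives x = 5/3, y = 4/3.

x = 5/3, y = 4/3, maximum P = 388/3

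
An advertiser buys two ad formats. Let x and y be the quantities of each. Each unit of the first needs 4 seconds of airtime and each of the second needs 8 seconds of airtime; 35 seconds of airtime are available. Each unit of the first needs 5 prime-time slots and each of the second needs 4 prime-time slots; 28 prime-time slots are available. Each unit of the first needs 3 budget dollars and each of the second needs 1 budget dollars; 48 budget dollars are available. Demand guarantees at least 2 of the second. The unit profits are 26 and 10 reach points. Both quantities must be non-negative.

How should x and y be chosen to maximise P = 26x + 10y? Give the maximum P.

Corner points and P = 26x + 10y:
  (0, 35/8) → P = 175/4
  (0, 2) → P = 20
  (7/2, 21/8) → P = 469/4
  (4, 2) → P = 124

At the optimal vertex, 5x + 4y = 28 and y = 2.
Solving simultaneously gives x = 4, y = 2.

x = 4, y = 2, maximum P = 124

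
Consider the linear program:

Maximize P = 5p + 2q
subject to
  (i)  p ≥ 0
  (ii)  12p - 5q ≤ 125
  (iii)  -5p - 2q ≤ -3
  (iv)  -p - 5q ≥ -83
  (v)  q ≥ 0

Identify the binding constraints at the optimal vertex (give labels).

Corner points and P = 5p + 2q:
  (0, 3/2) → P = 3
  (0, 83/5) → P = 166/5
  (16, 67/5) → P = 534/5
  (125/12, 0) → P = 625/12
  (3/5, 0) → P = 3

The maximum is at (16, 67/5). Substituting into each constraint, equality holds for (ii) and (iv); the remaining constraints have slack.

(ii) and (iv)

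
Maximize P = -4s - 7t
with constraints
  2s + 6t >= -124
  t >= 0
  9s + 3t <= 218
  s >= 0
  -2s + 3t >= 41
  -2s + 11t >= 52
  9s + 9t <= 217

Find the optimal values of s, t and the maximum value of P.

s = 0, t = 41/3, maximum P = -287/3

Extreme points and P = -4s - 7t:
  (0, 41/3) → P = -287/3
  (0, 217/9) → P = -1519/9
  (94/15, 803/45) → P = -6749/45

At the optimal vertex, s = 0 and -2s + 3t = 41.
Solving simultaneously gives s = 0, t = 41/3.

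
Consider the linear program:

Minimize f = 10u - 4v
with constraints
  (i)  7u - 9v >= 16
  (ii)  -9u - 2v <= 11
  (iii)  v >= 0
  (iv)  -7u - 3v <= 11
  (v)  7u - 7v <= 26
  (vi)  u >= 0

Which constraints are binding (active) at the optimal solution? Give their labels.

(i) and (iii)

Corner points and f = 10u - 4v:
  (16/7, 0) → f = 160/7
  (61/7, 5) → f = 470/7
  (26/7, 0) → f = 260/7

The minimum is at (16/7, 0). Substituting into each constraint, equality holds for (i) and (iii); the remaining constraints have slack.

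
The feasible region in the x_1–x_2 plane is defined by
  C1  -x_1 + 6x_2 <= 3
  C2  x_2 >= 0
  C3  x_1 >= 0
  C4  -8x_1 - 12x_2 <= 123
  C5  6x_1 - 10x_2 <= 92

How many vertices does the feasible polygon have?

Intersecting each pair of boundary lines and keeping only the points that satisfy every inequality leaves:
  (0, 1/2)
  (291/13, 55/13)
  (0, 0)
  (46/3, 0)

4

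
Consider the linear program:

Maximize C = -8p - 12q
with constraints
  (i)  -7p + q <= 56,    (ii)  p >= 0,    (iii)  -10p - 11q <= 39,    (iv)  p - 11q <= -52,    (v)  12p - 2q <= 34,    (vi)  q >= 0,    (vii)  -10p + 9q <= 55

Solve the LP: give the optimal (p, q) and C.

p = 0, q = 52/11, maximum C = -624/11

Corner points and C = -8p - 12q:
  (0, 52/11) → C = -624/11
  (0, 55/9) → C = -220/3
  (239/65, 329/65) → C = -1172/13
  (52/11, 125/11) → C = -1916/11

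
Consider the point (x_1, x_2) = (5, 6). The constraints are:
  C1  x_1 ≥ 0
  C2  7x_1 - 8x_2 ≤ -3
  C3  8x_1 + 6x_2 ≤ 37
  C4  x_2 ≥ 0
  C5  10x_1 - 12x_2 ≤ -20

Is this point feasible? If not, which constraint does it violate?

not feasible — violates C3

Constraint C3: 8x_1 + 6x_2 = 76, which is not ≤ 37. All other constraints are satisfied.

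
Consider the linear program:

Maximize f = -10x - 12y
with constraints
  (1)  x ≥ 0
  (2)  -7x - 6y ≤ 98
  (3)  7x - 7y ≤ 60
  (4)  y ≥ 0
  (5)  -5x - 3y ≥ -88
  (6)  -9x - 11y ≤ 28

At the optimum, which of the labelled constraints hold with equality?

Corner points and f = -10x - 12y:
  (0, 0) → f = 0
  (0, 88/3) → f = -352
  (60/7, 0) → f = -600/7
  (199/14, 79/14) → f = -1469/7

The maximum is at (0, 0). Substituting into each constraint, equality holds for (1) and (4); the remaining constraints have slack.

(1) and (4)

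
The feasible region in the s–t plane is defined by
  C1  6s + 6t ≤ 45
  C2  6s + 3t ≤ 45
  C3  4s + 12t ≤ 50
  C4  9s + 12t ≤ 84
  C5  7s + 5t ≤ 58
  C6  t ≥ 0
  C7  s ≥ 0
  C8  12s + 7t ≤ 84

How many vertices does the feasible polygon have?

5

The feasible vertices (each the meet of two boundaries and inside every other half-plane) are:
  (5, 5/2)
  (63/10, 6/5)
  (0, 25/6)
  (0, 0)
  (7, 0)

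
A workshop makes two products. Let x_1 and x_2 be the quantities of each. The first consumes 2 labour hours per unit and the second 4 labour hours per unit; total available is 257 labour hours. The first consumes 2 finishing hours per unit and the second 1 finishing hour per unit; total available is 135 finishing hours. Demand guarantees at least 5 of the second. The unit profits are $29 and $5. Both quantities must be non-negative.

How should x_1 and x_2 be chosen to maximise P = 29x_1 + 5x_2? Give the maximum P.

x_1 = 65, x_2 = 5, maximum P = 1910

Extreme points and P = 29x_1 + 5x_2:
  (0, 257/4) → P = 1285/4
  (0, 5) → P = 25
  (283/6, 122/3) → P = 9427/6
  (65, 5) → P = 1910

The optimum lies where 2x_1 + x_2 = 135 and x_2 = 5.
Solving simultaneously gives x_1 = 65, x_2 = 5.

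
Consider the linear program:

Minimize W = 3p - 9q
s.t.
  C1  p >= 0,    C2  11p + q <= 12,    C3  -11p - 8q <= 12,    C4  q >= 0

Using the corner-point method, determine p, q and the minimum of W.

p = 0, q = 12, minimum W = -108

Vertices and W = 3p - 9q:
  (0, 12) → W = -108
  (0, 0) → W = 0
  (12/11, 0) → W = 36/11

At the optimal vertex, p = 0 and 11p + q = 12.
Solving simultaneously gives p = 0, q = 12.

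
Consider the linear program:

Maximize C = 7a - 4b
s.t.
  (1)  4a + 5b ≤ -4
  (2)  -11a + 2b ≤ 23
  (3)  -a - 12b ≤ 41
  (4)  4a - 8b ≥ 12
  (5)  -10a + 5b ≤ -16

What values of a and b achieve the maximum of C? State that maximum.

Feasible corners and C = 7a - 4b:
  (157/43, -160/43) → C = 1739/43
  (6/7, -52/35) → C = 418/35
  (-13/125, -426/125) → C = 1613/125

At the optimal vertex, 4a + 5b = -4 and -a - 12b = 41.
Solving simultaneously gives a = 157/43, b = -160/43.

a = 157/43, b = -160/43, maximum C = 1739/43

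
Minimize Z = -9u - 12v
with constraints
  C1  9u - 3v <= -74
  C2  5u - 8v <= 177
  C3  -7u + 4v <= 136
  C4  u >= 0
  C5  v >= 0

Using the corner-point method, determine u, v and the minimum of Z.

u = 112/15, v = 706/15, minimum Z = -632

Extreme points and Z = -9u - 12v:
  (112/15, 706/15) → Z = -632
  (0, 74/3) → Z = -296
  (0, 34) → Z = -408

At the optimal vertex, 9u - 3v = -74 and -7u + 4v = 136.
Solving simultaneously gives u = 112/15, v = 706/15.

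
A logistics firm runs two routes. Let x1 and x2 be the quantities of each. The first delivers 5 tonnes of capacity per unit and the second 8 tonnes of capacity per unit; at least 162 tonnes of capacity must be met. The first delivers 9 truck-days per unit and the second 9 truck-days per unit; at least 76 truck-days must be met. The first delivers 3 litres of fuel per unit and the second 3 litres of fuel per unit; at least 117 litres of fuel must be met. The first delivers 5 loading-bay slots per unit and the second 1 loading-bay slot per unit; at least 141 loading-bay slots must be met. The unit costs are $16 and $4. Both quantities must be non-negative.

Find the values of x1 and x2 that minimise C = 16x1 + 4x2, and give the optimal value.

Vertices and C = 16x1 + 4x2:
  (0, 141) → C = 564
  (39, 0) → C = 624
  (51/2, 27/2) → C = 462
The feasible region is unbounded (it extends along (0, 1), (1, 0)), but C strictly increases along every unbounded feasible direction, so there is no improving ray and the minimum is attained at a vertex.

The binding constraints are 3x1 + 3x2 = 117 and 5x1 + x2 = 141.
Solving simultaneously gives x1 = 51/2, x2 = 27/2.

x1 = 51/2, x2 = 27/2, minimum C = 462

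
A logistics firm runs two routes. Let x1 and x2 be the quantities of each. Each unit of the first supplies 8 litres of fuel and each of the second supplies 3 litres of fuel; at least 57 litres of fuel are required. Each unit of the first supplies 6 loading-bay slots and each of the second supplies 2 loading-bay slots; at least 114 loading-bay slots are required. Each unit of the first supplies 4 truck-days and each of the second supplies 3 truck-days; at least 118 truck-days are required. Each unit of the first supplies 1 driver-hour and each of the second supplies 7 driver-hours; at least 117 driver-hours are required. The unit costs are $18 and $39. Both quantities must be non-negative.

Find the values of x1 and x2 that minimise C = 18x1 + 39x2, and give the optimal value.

Corner points and C = 18x1 + 39x2:
  (0, 57) → C = 2223
  (117, 0) → C = 2106
  (53/5, 126/5) → C = 5868/5
  (19, 14) → C = 888
The feasible region is unbounded (it extends along (0, 1), (1, 0)), but C strictly increases along every unbounded feasible direction, so there is no improving ray and the minimum is attained at a vertex.

x1 = 19, x2 = 14, minimum C = 888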